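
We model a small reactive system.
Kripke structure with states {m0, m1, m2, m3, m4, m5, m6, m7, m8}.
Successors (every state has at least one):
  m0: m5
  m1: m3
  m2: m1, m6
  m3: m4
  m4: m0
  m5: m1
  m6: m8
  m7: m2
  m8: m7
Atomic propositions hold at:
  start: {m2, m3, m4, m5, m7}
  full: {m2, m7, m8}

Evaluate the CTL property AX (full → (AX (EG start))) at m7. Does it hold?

EG start: greatest fixpoint, start Z0 = {m2, m3, m4, m5, m7}, keep only states in Sat with some successor in Z. Z1 = {m3, m7}; Z2 = ∅; fixed.
Sat(EG start) = ∅
Sat(AX (EG start)) = {s : every successor in ∅} = ∅
Sat(full → (AX (EG start))) = {m0, m1, m3, m4, m5, m6}
Sat(AX (full → (AX (EG start)))) = {s : every successor in {m0, m1, m3, m4, m5, m6}} = {m0, m1, m2, m3, m4, m5}
m7 ∉ Sat(AX (full → (AX (EG start)))) = {m0, m1, m2, m3, m4, m5}, so the formula does not hold at m7.

No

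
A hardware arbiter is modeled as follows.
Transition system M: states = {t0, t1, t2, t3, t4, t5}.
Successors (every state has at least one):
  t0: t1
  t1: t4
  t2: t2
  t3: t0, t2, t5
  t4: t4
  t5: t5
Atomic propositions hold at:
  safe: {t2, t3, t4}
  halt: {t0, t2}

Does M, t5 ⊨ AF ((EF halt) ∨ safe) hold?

No

EF halt: least fixpoint, start Z0 = {t0, t2}, add states with some successor in Z. Z1 = {t0, t2, t3}; fixed.
Sat(EF halt) = {t0, t2, t3}
Sat((EF halt) ∨ safe) = {t0, t2, t3, t4}
AF ((EF halt) ∨ safe): least fixpoint, start Z0 = {t0, t2, t3, t4}, add states with every successor in Z. Z1 = {t0, t1, t2, t3, t4}; fixed.
Sat(AF ((EF halt) ∨ safe)) = {t0, t1, t2, t3, t4}
t5 ∉ Sat(AF ((EF halt) ∨ safe)) = {t0, t1, t2, t3, t4}, so the formula does not hold at t5.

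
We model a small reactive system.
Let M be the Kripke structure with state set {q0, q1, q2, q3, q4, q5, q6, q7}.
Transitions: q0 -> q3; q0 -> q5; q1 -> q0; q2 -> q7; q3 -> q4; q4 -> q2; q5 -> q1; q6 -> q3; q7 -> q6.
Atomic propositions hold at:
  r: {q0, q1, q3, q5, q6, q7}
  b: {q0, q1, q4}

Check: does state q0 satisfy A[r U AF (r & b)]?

Sat(r & b) = {q0, q1}
AF (r & b): least fixpoint, start Z0 = {q0, q1}, add states with every successor in Z. Z1 = {q0, q1, q5}; fixed.
Sat(AF (r & b)) = {q0, q1, q5}
A[r U AF (r & b)]: least fixpoint, start Z0 = Sat(AF (r & b)) = {q0, q1, q5}, add states in Sat(r) with every successor in Z. Already a fixed point.
Sat(A[r U AF (r & b)]) = {q0, q1, q5}
q0 ∈ Sat(A[r U AF (r & b)]) = {q0, q1, q5}, so the formula holds at q0.

Yes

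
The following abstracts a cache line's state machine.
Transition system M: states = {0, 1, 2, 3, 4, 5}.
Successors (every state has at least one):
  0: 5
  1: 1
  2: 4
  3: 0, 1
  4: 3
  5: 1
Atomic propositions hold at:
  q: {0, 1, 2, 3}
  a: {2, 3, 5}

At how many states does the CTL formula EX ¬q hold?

2

Sat(¬q) = {4, 5}
Sat(EX ¬q) = {s : some successor in {4, 5}} = {0, 2}
|Sat(EX ¬q)| = |{0, 2}| = 2.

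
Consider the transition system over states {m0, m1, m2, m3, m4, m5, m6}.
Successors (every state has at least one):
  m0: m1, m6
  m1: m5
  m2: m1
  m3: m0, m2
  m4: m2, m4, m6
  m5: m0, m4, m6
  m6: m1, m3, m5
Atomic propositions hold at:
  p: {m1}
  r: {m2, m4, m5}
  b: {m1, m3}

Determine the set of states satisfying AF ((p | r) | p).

{m1, m2, m4, m5}

Sat(p | r) = {m1, m2, m4, m5}
Sat((p | r) | p) = {m1, m2, m4, m5}
AF ((p | r) | p): least fixpoint, start Z0 = {m1, m2, m4, m5}, add states with every successor in Z. Already a fixed point.
Sat(AF ((p | r) | p)) = {m1, m2, m4, m5}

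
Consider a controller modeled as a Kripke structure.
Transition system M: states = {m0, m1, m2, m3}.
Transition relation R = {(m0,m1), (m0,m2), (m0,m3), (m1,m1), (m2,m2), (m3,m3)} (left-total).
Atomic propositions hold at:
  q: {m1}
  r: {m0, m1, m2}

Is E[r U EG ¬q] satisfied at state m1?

Sat(¬q) = {m0, m2, m3}
EG ¬q: greatest fixpoint, start Z0 = {m0, m2, m3}, keep only states in Sat with some successor in Z. Already a fixed point.
Sat(EG ¬q) = {m0, m2, m3}
E[r U EG ¬q]: least fixpoint, start Z0 = Sat(EG ¬q) = {m0, m2, m3}, add states in Sat(r) with some successor in Z. Already a fixed point.
Sat(E[r U EG ¬q]) = {m0, m2, m3}
m1 ∉ Sat(E[r U EG ¬q]) = {m0, m2, m3}, so the formula does not hold at m1.

No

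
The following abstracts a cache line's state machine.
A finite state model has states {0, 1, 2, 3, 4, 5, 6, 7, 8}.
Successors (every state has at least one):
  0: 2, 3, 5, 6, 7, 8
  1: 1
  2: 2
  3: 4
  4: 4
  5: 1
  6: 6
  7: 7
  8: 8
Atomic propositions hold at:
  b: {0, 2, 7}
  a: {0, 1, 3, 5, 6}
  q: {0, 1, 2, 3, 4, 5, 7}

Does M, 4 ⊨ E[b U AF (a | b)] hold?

Sat(a | b) = {0, 1, 2, 3, 5, 6, 7}
AF (a | b): least fixpoint, start Z0 = {0, 1, 2, 3, 5, 6, 7}, add states with every successor in Z. Already a fixed point.
Sat(AF (a | b)) = {0, 1, 2, 3, 5, 6, 7}
E[b U AF (a | b)]: least fixpoint, start Z0 = Sat(AF (a | b)) = {0, 1, 2, 3, 5, 6, 7}, add states in Sat(b) with some successor in Z. Already a fixed point.
Sat(E[b U AF (a | b)]) = {0, 1, 2, 3, 5, 6, 7}
4 ∉ Sat(E[b U AF (a | b)]) = {0, 1, 2, 3, 5, 6, 7}, so the formula does not hold at 4.

No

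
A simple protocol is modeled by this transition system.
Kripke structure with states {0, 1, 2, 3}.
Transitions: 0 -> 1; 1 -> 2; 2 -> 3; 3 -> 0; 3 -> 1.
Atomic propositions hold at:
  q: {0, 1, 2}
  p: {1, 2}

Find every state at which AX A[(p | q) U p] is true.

Sat(p | q) = {0, 1, 2}
A[(p | q) U p]: least fixpoint, start Z0 = Sat(p) = {1, 2}, add states in Sat(p | q) with every successor in Z. Z1 = {0, 1, 2}; fixed.
Sat(A[(p | q) U p]) = {0, 1, 2}
Sat(AX A[(p | q) U p]) = {s : every successor in {0, 1, 2}} = {0, 1, 3}

{0, 1, 3}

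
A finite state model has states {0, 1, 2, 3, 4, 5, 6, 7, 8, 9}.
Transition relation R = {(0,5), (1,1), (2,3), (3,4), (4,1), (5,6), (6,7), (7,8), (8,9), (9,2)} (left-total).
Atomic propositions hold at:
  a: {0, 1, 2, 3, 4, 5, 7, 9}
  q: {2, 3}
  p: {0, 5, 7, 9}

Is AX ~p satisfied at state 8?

Sat(~p) = {1, 2, 3, 4, 6, 8}
Sat(AX ~p) = {s : every successor in {1, 2, 3, 4, 6, 8}} = {1, 2, 3, 4, 5, 7, 9}
8 ∉ Sat(AX ~p) = {1, 2, 3, 4, 5, 7, 9}, so the formula does not hold at 8.

No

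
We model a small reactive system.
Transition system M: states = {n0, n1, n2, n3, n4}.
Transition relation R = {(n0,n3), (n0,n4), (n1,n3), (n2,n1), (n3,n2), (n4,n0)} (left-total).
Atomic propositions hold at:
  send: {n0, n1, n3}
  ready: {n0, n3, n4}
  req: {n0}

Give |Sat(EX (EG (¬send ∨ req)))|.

Sat(¬send) = {n2, n4}
Sat(¬send ∨ req) = {n0, n2, n4}
EG (¬send ∨ req): greatest fixpoint, start Z0 = {n0, n2, n4}, keep only states in Sat with some successor in Z. Z1 = {n0, n4}; fixed.
Sat(EG (¬send ∨ req)) = {n0, n4}
Sat(EX (EG (¬send ∨ req))) = {s : some successor in {n0, n4}} = {n0, n4}
|Sat(EX (EG (¬send ∨ req)))| = |{n0, n4}| = 2.

2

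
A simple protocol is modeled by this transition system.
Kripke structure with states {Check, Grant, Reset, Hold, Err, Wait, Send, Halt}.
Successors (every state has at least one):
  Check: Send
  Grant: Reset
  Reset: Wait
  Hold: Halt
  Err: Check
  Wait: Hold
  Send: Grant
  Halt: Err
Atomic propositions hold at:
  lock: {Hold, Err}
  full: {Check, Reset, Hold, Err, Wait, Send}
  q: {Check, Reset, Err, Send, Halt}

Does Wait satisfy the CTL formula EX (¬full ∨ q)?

Sat(¬full) = {Grant, Halt}
Sat(¬full ∨ q) = {Check, Grant, Reset, Err, Send, Halt}
Sat(EX (¬full ∨ q)) = {s : some successor in {Check, Grant, Reset, Err, Send, Halt}} = {Check, Grant, Hold, Err, Send, Halt}
Wait ∉ Sat(EX (¬full ∨ q)) = {Check, Grant, Hold, Err, Send, Halt}, so the formula does not hold at Wait.

No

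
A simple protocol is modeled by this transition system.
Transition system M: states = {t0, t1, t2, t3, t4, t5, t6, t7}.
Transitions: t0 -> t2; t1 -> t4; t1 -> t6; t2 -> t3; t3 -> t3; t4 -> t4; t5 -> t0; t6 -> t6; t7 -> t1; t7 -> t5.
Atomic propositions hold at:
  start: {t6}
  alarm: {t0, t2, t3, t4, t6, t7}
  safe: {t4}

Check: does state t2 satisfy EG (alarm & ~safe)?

Yes

Sat(~safe) = {t0, t1, t2, t3, t5, t6, t7}
Sat(alarm & ~safe) = {t0, t2, t3, t6, t7}
EG (alarm & ~safe): greatest fixpoint, start Z0 = {t0, t2, t3, t6, t7}, keep only states in Sat with some successor in Z. Z1 = {t0, t2, t3, t6}; fixed.
Sat(EG (alarm & ~safe)) = {t0, t2, t3, t6}
t2 ∈ Sat(EG (alarm & ~safe)) = {t0, t2, t3, t6}, so the formula holds at t2.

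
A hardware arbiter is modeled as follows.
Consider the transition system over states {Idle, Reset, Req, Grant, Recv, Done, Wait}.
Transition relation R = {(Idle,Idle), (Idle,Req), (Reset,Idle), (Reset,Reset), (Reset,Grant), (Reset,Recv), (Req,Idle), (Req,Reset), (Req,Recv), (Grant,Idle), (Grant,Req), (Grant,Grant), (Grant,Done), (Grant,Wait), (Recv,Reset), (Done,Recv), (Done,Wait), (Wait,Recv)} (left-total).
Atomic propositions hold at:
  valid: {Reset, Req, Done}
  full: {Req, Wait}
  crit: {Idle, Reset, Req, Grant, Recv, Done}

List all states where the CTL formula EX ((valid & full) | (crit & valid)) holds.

{Idle, Reset, Req, Grant, Recv}

Sat(valid & full) = {Req}
Sat(crit & valid) = {Reset, Req, Done}
Sat((valid & full) | (crit & valid)) = {Reset, Req, Done}
Sat(EX ((valid & full) | (crit & valid))) = {s : some successor in {Reset, Req, Done}} = {Idle, Reset, Req, Grant, Recv}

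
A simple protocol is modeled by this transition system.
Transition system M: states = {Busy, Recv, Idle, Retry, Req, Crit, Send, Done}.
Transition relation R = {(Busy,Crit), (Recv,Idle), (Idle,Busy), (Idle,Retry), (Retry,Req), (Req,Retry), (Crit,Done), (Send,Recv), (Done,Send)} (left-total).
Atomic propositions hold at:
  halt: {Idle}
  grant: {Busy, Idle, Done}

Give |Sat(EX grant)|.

3

Sat(EX grant) = {s : some successor in {Busy, Idle, Done}} = {Recv, Idle, Crit}
|Sat(EX grant)| = |{Recv, Idle, Crit}| = 3.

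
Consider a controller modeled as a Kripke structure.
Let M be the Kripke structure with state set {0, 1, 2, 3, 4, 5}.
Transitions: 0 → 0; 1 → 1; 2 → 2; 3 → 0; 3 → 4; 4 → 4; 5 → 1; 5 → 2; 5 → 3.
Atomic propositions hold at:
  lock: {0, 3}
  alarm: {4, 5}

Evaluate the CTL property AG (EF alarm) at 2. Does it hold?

EF alarm: least fixpoint, start Z0 = {4, 5}, add states with some successor in Z. Z1 = {3, 4, 5}; fixed.
Sat(EF alarm) = {3, 4, 5}
AG (EF alarm): greatest fixpoint, start Z0 = {3, 4, 5}, keep only states in Sat with every successor in Z. Z1 = {4}; fixed.
Sat(AG (EF alarm)) = {4}
2 ∉ Sat(AG (EF alarm)) = {4}, so the formula does not hold at 2.

No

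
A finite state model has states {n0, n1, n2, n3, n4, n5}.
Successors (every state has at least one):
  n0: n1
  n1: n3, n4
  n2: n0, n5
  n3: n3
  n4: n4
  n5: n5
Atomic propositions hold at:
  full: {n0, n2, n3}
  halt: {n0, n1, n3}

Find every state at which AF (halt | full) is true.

Sat(halt | full) = {n0, n1, n2, n3}
AF (halt | full): least fixpoint, start Z0 = {n0, n1, n2, n3}, add states with every successor in Z. Already a fixed point.
Sat(AF (halt | full)) = {n0, n1, n2, n3}

{n0, n1, n2, n3}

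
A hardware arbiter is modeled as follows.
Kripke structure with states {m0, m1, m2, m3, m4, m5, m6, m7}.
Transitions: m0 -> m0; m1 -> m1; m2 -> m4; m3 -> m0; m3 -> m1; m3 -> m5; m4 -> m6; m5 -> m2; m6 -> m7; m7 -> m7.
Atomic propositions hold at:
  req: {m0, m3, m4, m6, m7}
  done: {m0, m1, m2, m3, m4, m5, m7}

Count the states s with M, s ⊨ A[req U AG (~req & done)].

1

Sat(~req) = {m1, m2, m5}
Sat(~req & done) = {m1, m2, m5}
AG (~req & done): greatest fixpoint, start Z0 = {m1, m2, m5}, keep only states in Sat with every successor in Z. Z1 = {m1, m5}; Z2 = {m1}; fixed.
Sat(AG (~req & done)) = {m1}
A[req U AG (~req & done)]: least fixpoint, start Z0 = Sat(AG (~req & done)) = {m1}, add states in Sat(req) with every successor in Z. Already a fixed point.
Sat(A[req U AG (~req & done)]) = {m1}
|Sat(A[req U AG (~req & done)])| = |{m1}| = 1.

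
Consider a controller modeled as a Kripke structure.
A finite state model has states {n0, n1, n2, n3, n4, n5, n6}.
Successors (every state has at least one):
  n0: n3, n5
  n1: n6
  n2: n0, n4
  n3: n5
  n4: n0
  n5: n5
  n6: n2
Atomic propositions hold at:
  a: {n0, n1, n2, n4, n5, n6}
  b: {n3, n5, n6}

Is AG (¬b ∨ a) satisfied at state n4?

No

Sat(¬b) = {n0, n1, n2, n4}
Sat(¬b ∨ a) = {n0, n1, n2, n4, n5, n6}
AG (¬b ∨ a): greatest fixpoint, start Z0 = {n0, n1, n2, n4, n5, n6}, keep only states in Sat with every successor in Z. Z1 = {n1, n2, n4, n5, n6}; Z2 = {n1, n5, n6}; Z3 = {n1, n5}; Z4 = {n5}; fixed.
Sat(AG (¬b ∨ a)) = {n5}
n4 ∉ Sat(AG (¬b ∨ a)) = {n5}, so the formula does not hold at n4.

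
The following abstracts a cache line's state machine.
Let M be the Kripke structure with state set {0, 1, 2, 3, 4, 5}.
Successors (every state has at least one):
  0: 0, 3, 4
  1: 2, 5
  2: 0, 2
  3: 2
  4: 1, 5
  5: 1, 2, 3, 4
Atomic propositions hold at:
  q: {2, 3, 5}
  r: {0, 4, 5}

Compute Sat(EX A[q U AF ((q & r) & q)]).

{1, 4}

Sat(q & r) = {5}
Sat((q & r) & q) = {5}
AF ((q & r) & q): least fixpoint, start Z0 = {5}, add states with every successor in Z. Already a fixed point.
Sat(AF ((q & r) & q)) = {5}
A[q U AF ((q & r) & q)]: least fixpoint, start Z0 = Sat(AF ((q & r) & q)) = {5}, add states in Sat(q) with every successor in Z. Already a fixed point.
Sat(A[q U AF ((q & r) & q)]) = {5}
Sat(EX A[q U AF ((q & r) & q)]) = {s : some successor in {5}} = {1, 4}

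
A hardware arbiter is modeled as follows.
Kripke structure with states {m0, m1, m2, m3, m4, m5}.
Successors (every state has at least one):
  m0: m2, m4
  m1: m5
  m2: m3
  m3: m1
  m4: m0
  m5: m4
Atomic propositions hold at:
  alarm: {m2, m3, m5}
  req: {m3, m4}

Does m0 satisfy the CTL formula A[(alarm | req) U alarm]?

Sat(alarm | req) = {m2, m3, m4, m5}
A[(alarm | req) U alarm]: least fixpoint, start Z0 = Sat(alarm) = {m2, m3, m5}, add states in Sat(alarm | req) with every successor in Z. Already a fixed point.
Sat(A[(alarm | req) U alarm]) = {m2, m3, m5}
m0 ∉ Sat(A[(alarm | req) U alarm]) = {m2, m3, m5}, so the formula does not hold at m0.

No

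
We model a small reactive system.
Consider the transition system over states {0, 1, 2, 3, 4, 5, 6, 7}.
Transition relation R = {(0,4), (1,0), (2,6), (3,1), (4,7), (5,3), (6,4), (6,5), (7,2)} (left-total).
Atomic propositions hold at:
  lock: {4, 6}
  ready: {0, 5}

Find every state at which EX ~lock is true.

Sat(~lock) = {0, 1, 2, 3, 5, 7}
Sat(EX ~lock) = {s : some successor in {0, 1, 2, 3, 5, 7}} = {1, 3, 4, 5, 6, 7}

{1, 3, 4, 5, 6, 7}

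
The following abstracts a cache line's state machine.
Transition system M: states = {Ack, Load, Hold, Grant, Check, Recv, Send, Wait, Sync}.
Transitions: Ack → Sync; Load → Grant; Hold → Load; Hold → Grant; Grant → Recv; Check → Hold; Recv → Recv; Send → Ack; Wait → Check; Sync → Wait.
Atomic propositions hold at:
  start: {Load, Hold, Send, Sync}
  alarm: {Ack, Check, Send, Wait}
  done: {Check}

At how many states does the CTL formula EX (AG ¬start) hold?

Sat(¬start) = {Ack, Grant, Check, Recv, Wait}
AG ¬start: greatest fixpoint, start Z0 = {Ack, Grant, Check, Recv, Wait}, keep only states in Sat with every successor in Z. Z1 = {Grant, Recv, Wait}; Z2 = {Grant, Recv}; fixed.
Sat(AG ¬start) = {Grant, Recv}
Sat(EX (AG ¬start)) = {s : some successor in {Grant, Recv}} = {Load, Hold, Grant, Recv}
|Sat(EX (AG ¬start))| = |{Load, Hold, Grant, Recv}| = 4.

4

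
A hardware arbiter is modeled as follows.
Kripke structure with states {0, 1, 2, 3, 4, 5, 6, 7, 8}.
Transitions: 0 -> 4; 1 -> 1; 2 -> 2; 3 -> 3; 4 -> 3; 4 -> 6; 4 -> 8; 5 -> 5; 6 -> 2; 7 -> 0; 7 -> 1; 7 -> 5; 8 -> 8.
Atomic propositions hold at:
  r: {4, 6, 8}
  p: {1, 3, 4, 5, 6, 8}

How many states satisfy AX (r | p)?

Sat(r | p) = {1, 3, 4, 5, 6, 8}
Sat(AX (r | p)) = {s : every successor in {1, 3, 4, 5, 6, 8}} = {0, 1, 3, 4, 5, 8}
|Sat(AX (r | p))| = |{0, 1, 3, 4, 5, 8}| = 6.

6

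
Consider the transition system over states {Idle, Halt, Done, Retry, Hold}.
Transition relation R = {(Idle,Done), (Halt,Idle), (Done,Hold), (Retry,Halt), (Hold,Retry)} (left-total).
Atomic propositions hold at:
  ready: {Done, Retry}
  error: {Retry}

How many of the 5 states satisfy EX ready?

Sat(EX ready) = {s : some successor in {Done, Retry}} = {Idle, Hold}
|Sat(EX ready)| = |{Idle, Hold}| = 2.

2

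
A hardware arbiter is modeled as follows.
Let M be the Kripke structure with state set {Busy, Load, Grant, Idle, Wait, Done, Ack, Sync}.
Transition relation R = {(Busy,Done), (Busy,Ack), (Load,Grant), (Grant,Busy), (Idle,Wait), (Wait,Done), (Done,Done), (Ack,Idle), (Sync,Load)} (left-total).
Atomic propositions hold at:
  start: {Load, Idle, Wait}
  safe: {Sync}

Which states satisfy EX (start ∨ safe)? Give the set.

{Idle, Ack, Sync}

Sat(start ∨ safe) = {Load, Idle, Wait, Sync}
Sat(EX (start ∨ safe)) = {s : some successor in {Load, Idle, Wait, Sync}} = {Idle, Ack, Sync}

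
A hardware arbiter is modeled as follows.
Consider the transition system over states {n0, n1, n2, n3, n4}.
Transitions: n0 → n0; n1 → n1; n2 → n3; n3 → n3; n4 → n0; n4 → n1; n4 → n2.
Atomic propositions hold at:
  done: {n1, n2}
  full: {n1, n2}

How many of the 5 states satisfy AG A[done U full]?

A[done U full]: least fixpoint, start Z0 = Sat(full) = {n1, n2}, add states in Sat(done) with every successor in Z. Already a fixed point.
Sat(A[done U full]) = {n1, n2}
AG A[done U full]: greatest fixpoint, start Z0 = {n1, n2}, keep only states in Sat with every successor in Z. Z1 = {n1}; fixed.
Sat(AG A[done U full]) = {n1}
|Sat(AG A[done U full])| = |{n1}| = 1.

1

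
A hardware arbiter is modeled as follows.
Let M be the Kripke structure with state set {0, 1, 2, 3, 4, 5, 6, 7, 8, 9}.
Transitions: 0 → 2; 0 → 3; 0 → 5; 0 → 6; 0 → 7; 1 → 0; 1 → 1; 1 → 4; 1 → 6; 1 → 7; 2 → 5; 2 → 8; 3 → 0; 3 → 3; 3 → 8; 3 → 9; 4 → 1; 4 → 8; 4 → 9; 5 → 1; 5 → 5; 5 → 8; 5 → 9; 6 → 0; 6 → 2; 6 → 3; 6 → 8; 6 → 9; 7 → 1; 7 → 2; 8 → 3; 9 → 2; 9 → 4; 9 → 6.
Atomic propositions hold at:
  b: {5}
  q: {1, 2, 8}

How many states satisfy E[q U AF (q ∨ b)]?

Sat(q ∨ b) = {1, 2, 5, 8}
AF (q ∨ b): least fixpoint, start Z0 = {1, 2, 5, 8}, add states with every successor in Z. Z1 = {1, 2, 5, 7, 8}; fixed.
Sat(AF (q ∨ b)) = {1, 2, 5, 7, 8}
E[q U AF (q ∨ b)]: least fixpoint, start Z0 = Sat(AF (q ∨ b)) = {1, 2, 5, 7, 8}, add states in Sat(q) with some successor in Z. Already a fixed point.
Sat(E[q U AF (q ∨ b)]) = {1, 2, 5, 7, 8}
|Sat(E[q U AF (q ∨ b)])| = |{1, 2, 5, 7, 8}| = 5.

5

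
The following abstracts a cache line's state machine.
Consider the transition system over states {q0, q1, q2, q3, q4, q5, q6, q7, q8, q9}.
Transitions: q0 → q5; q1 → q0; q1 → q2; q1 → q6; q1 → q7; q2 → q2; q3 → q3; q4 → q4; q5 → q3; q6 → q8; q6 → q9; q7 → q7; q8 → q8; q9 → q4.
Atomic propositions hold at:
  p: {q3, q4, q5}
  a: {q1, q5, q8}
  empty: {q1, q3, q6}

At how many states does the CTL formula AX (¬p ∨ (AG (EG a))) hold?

Sat(¬p) = {q0, q1, q2, q6, q7, q8, q9}
EG a: greatest fixpoint, start Z0 = {q1, q5, q8}, keep only states in Sat with some successor in Z. Z1 = {q8}; fixed.
Sat(EG a) = {q8}
AG (EG a): greatest fixpoint, start Z0 = {q8}, keep only states in Sat with every successor in Z. Already a fixed point.
Sat(AG (EG a)) = {q8}
Sat(¬p ∨ (AG (EG a))) = {q0, q1, q2, q6, q7, q8, q9}
Sat(AX (¬p ∨ (AG (EG a)))) = {s : every successor in {q0, q1, q2, q6, q7, q8, q9}} = {q1, q2, q6, q7, q8}
|Sat(AX (¬p ∨ (AG (EG a))))| = |{q1, q2, q6, q7, q8}| = 5.

5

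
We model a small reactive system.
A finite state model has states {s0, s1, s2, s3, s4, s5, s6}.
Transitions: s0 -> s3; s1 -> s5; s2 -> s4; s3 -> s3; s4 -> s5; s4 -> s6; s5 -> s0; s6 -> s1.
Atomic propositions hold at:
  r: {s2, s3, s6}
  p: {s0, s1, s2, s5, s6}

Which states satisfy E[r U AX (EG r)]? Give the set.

EG r: greatest fixpoint, start Z0 = {s2, s3, s6}, keep only states in Sat with some successor in Z. Z1 = {s3}; fixed.
Sat(EG r) = {s3}
Sat(AX (EG r)) = {s : every successor in {s3}} = {s0, s3}
E[r U AX (EG r)]: least fixpoint, start Z0 = Sat(AX (EG r)) = {s0, s3}, add states in Sat(r) with some successor in Z. Already a fixed point.
Sat(E[r U AX (EG r)]) = {s0, s3}

{s0, s3}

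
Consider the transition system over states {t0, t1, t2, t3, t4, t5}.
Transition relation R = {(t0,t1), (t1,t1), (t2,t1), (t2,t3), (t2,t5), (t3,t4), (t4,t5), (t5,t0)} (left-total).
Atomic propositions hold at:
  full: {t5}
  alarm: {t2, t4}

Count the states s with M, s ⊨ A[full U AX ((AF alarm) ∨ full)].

2

AF alarm: least fixpoint, start Z0 = {t2, t4}, add states with every successor in Z. Z1 = {t2, t3, t4}; fixed.
Sat(AF alarm) = {t2, t3, t4}
Sat((AF alarm) ∨ full) = {t2, t3, t4, t5}
Sat(AX ((AF alarm) ∨ full)) = {s : every successor in {t2, t3, t4, t5}} = {t3, t4}
A[full U AX ((AF alarm) ∨ full)]: least fixpoint, start Z0 = Sat(AX ((AF alarm) ∨ full)) = {t3, t4}, add states in Sat(full) with every successor in Z. Already a fixed point.
Sat(A[full U AX ((AF alarm) ∨ full)]) = {t3, t4}
|Sat(A[full U AX ((AF alarm) ∨ full)])| = |{t3, t4}| = 2.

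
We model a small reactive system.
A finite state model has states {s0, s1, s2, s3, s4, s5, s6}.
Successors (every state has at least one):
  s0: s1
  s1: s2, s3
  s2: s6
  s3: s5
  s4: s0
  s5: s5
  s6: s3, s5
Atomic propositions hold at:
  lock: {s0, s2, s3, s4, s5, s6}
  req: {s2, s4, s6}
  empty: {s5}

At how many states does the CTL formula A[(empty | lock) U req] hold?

3

Sat(empty | lock) = {s0, s2, s3, s4, s5, s6}
A[(empty | lock) U req]: least fixpoint, start Z0 = Sat(req) = {s2, s4, s6}, add states in Sat(empty | lock) with every successor in Z. Already a fixed point.
Sat(A[(empty | lock) U req]) = {s2, s4, s6}
|Sat(A[(empty | lock) U req])| = |{s2, s4, s6}| = 3.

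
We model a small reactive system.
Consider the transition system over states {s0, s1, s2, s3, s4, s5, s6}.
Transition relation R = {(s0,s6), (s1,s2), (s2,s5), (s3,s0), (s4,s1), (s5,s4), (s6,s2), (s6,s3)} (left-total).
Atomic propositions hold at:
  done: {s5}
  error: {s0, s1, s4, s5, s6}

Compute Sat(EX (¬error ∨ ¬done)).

Sat(¬error) = {s2, s3}
Sat(¬done) = {s0, s1, s2, s3, s4, s6}
Sat(¬error ∨ ¬done) = {s0, s1, s2, s3, s4, s6}
Sat(EX (¬error ∨ ¬done)) = {s : some successor in {s0, s1, s2, s3, s4, s6}} = {s0, s1, s3, s4, s5, s6}

{s0, s1, s3, s4, s5, s6}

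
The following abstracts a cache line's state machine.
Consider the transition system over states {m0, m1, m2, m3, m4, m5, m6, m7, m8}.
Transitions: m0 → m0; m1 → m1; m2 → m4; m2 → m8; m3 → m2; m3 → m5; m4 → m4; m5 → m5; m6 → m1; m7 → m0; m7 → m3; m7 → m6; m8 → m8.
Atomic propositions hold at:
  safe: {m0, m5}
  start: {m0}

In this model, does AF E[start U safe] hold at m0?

Yes

E[start U safe]: least fixpoint, start Z0 = Sat(safe) = {m0, m5}, add states in Sat(start) with some successor in Z. Already a fixed point.
Sat(E[start U safe]) = {m0, m5}
AF E[start U safe]: least fixpoint, start Z0 = {m0, m5}, add states with every successor in Z. Already a fixed point.
Sat(AF E[start U safe]) = {m0, m5}
m0 ∈ Sat(AF E[start U safe]) = {m0, m5}, so the formula holds at m0.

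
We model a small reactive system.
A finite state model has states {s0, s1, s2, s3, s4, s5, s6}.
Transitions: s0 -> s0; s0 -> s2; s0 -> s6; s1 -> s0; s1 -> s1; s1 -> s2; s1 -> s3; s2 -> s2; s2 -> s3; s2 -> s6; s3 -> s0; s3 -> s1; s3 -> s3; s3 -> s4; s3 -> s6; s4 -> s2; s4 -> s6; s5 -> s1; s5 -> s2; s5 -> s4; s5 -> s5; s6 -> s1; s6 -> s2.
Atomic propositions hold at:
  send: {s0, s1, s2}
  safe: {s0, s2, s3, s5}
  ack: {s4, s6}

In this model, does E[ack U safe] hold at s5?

E[ack U safe]: least fixpoint, start Z0 = Sat(safe) = {s0, s2, s3, s5}, add states in Sat(ack) with some successor in Z. Z1 = {s0, s2, s3, s4, s5, s6}; fixed.
Sat(E[ack U safe]) = {s0, s2, s3, s4, s5, s6}
s5 ∈ Sat(E[ack U safe]) = {s0, s2, s3, s4, s5, s6}, so the formula holds at s5.

Yes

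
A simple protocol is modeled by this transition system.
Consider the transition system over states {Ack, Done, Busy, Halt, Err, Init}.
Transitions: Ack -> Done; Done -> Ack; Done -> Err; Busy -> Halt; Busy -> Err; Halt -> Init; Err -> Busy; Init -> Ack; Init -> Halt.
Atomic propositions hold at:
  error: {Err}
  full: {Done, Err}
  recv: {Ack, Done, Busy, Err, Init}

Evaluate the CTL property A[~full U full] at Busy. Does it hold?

Sat(~full) = {Ack, Busy, Halt, Init}
A[~full U full]: least fixpoint, start Z0 = Sat(full) = {Done, Err}, add states in Sat(~full) with every successor in Z. Z1 = {Ack, Done, Err}; fixed.
Sat(A[~full U full]) = {Ack, Done, Err}
Busy ∉ Sat(A[~full U full]) = {Ack, Done, Err}, so the formula does not hold at Busy.

No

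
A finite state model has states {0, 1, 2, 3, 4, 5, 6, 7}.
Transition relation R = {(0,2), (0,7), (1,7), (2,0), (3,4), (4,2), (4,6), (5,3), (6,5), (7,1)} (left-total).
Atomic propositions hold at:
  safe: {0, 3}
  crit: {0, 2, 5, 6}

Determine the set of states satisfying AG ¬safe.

{1, 7}

Sat(¬safe) = {1, 2, 4, 5, 6, 7}
AG ¬safe: greatest fixpoint, start Z0 = {1, 2, 4, 5, 6, 7}, keep only states in Sat with every successor in Z. Z1 = {1, 4, 6, 7}; Z2 = {1, 7}; fixed.
Sat(AG ¬safe) = {1, 7}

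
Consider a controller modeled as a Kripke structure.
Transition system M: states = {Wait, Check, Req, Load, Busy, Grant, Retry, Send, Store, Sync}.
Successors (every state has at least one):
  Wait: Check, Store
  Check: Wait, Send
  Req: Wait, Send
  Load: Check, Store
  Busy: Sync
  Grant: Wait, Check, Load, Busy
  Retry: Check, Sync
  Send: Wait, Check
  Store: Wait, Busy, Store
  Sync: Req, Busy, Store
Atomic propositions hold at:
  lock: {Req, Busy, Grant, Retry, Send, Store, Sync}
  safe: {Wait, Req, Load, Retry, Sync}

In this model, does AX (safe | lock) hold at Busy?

Sat(safe | lock) = {Wait, Req, Load, Busy, Grant, Retry, Send, Store, Sync}
Sat(AX (safe | lock)) = {s : every successor in {Wait, Req, Load, Busy, Grant, Retry, Send, Store, Sync}} = {Check, Req, Busy, Store, Sync}
Busy ∈ Sat(AX (safe | lock)) = {Check, Req, Busy, Store, Sync}, so the formula holds at Busy.

Yes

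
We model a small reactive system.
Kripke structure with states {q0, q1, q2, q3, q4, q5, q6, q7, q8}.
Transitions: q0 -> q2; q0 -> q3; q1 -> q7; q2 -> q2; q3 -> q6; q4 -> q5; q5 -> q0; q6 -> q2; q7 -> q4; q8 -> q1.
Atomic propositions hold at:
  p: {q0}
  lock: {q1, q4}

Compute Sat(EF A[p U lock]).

{q1, q4, q7, q8}

A[p U lock]: least fixpoint, start Z0 = Sat(lock) = {q1, q4}, add states in Sat(p) with every successor in Z. Already a fixed point.
Sat(A[p U lock]) = {q1, q4}
EF A[p U lock]: least fixpoint, start Z0 = {q1, q4}, add states with some successor in Z. Z1 = {q1, q4, q7, q8}; fixed.
Sat(EF A[p U lock]) = {q1, q4, q7, q8}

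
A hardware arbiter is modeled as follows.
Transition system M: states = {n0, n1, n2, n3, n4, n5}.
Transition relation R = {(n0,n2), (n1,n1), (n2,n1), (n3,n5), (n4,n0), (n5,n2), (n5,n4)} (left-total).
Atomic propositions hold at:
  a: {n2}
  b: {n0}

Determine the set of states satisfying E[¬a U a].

{n0, n2, n3, n4, n5}

Sat(¬a) = {n0, n1, n3, n4, n5}
E[¬a U a]: least fixpoint, start Z0 = Sat(a) = {n2}, add states in Sat(¬a) with some successor in Z. Z1 = {n0, n2, n5}; Z2 = {n0, n2, n3, n4, n5}; fixed.
Sat(E[¬a U a]) = {n0, n2, n3, n4, n5}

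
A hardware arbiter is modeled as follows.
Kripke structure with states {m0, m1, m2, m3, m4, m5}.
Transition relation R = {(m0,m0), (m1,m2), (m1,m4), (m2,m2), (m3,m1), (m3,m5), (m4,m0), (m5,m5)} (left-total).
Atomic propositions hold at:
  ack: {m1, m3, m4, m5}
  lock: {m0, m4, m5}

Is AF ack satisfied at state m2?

AF ack: least fixpoint, start Z0 = {m1, m3, m4, m5}, add states with every successor in Z. Already a fixed point.
Sat(AF ack) = {m1, m3, m4, m5}
m2 ∉ Sat(AF ack) = {m1, m3, m4, m5}, so the formula does not hold at m2.

No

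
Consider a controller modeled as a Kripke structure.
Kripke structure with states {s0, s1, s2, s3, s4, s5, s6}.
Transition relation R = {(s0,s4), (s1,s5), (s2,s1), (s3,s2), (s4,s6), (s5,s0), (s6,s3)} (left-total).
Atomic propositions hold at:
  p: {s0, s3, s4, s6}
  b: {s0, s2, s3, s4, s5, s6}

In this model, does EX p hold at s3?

No

Sat(EX p) = {s : some successor in {s0, s3, s4, s6}} = {s0, s4, s5, s6}
s3 ∉ Sat(EX p) = {s0, s4, s5, s6}, so the formula does not hold at s3.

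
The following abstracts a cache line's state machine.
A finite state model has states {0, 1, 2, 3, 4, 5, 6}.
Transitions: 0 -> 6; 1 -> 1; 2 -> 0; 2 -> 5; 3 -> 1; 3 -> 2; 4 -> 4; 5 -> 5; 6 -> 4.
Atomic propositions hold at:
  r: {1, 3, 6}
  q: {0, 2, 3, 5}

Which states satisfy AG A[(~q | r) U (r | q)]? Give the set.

{1, 5}

Sat(~q) = {1, 4, 6}
Sat(~q | r) = {1, 3, 4, 6}
Sat(r | q) = {0, 1, 2, 3, 5, 6}
A[(~q | r) U (r | q)]: least fixpoint, start Z0 = Sat((r | q)) = {0, 1, 2, 3, 5, 6}, add states in Sat(~q | r) with every successor in Z. Already a fixed point.
Sat(A[(~q | r) U (r | q)]) = {0, 1, 2, 3, 5, 6}
AG A[(~q | r) U (r | q)]: greatest fixpoint, start Z0 = {0, 1, 2, 3, 5, 6}, keep only states in Sat with every successor in Z. Z1 = {0, 1, 2, 3, 5}; Z2 = {1, 2, 3, 5}; Z3 = {1, 3, 5}; Z4 = {1, 5}; fixed.
Sat(AG A[(~q | r) U (r | q)]) = {1, 5}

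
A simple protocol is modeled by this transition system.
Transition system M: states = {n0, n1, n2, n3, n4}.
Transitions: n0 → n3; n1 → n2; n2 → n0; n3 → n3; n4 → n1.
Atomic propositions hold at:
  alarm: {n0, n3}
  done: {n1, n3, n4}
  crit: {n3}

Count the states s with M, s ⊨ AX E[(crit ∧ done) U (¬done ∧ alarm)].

1

Sat(crit ∧ done) = {n3}
Sat(¬done) = {n0, n2}
Sat(¬done ∧ alarm) = {n0}
E[(crit ∧ done) U (¬done ∧ alarm)]: least fixpoint, start Z0 = Sat((¬done ∧ alarm)) = {n0}, add states in Sat(crit ∧ done) with some successor in Z. Already a fixed point.
Sat(E[(crit ∧ done) U (¬done ∧ alarm)]) = {n0}
Sat(AX E[(crit ∧ done) U (¬done ∧ alarm)]) = {s : every successor in {n0}} = {n2}
|Sat(AX E[(crit ∧ done) U (¬done ∧ alarm)])| = |{n2}| = 1.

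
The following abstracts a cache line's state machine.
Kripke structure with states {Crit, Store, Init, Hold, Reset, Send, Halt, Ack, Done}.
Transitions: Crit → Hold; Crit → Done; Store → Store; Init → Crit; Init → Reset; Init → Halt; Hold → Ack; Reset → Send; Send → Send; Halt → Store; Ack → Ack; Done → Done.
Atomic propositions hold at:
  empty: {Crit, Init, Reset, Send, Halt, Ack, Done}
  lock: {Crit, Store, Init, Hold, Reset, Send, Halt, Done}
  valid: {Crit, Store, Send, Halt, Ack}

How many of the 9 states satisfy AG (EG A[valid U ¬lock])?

1

Sat(¬lock) = {Ack}
A[valid U ¬lock]: least fixpoint, start Z0 = Sat(¬lock) = {Ack}, add states in Sat(valid) with every successor in Z. Already a fixed point.
Sat(A[valid U ¬lock]) = {Ack}
EG A[valid U ¬lock]: greatest fixpoint, start Z0 = {Ack}, keep only states in Sat with some successor in Z. Already a fixed point.
Sat(EG A[valid U ¬lock]) = {Ack}
AG (EG A[valid U ¬lock]): greatest fixpoint, start Z0 = {Ack}, keep only states in Sat with every successor in Z. Already a fixed point.
Sat(AG (EG A[valid U ¬lock])) = {Ack}
|Sat(AG (EG A[valid U ¬lock]))| = |{Ack}| = 1.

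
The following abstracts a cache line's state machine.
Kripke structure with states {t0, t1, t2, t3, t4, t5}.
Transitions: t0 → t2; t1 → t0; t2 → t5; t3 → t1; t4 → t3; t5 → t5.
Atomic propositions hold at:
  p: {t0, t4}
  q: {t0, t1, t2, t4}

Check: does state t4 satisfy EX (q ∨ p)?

No

Sat(q ∨ p) = {t0, t1, t2, t4}
Sat(EX (q ∨ p)) = {s : some successor in {t0, t1, t2, t4}} = {t0, t1, t3}
t4 ∉ Sat(EX (q ∨ p)) = {t0, t1, t3}, so the formula does not hold at t4.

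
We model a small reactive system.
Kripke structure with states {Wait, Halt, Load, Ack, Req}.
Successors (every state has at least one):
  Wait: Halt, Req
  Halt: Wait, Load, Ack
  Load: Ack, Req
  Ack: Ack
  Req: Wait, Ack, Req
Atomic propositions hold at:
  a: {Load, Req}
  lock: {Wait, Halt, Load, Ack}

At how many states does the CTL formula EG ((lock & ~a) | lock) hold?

4

Sat(~a) = {Wait, Halt, Ack}
Sat(lock & ~a) = {Wait, Halt, Ack}
Sat((lock & ~a) | lock) = {Wait, Halt, Load, Ack}
EG ((lock & ~a) | lock): greatest fixpoint, start Z0 = {Wait, Halt, Load, Ack}, keep only states in Sat with some successor in Z. Already a fixed point.
Sat(EG ((lock & ~a) | lock)) = {Wait, Halt, Load, Ack}
|Sat(EG ((lock & ~a) | lock))| = |{Wait, Halt, Load, Ack}| = 4.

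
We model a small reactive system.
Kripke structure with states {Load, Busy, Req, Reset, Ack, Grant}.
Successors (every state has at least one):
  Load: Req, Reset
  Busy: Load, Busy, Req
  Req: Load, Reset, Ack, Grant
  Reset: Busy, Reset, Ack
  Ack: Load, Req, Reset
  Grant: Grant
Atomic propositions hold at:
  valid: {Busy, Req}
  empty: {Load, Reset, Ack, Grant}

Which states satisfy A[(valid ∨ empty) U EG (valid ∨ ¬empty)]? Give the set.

{Busy}

Sat(valid ∨ empty) = {Load, Busy, Req, Reset, Ack, Grant}
Sat(¬empty) = {Busy, Req}
Sat(valid ∨ ¬empty) = {Busy, Req}
EG (valid ∨ ¬empty): greatest fixpoint, start Z0 = {Busy, Req}, keep only states in Sat with some successor in Z. Z1 = {Busy}; fixed.
Sat(EG (valid ∨ ¬empty)) = {Busy}
A[(valid ∨ empty) U EG (valid ∨ ¬empty)]: least fixpoint, start Z0 = Sat(EG (valid ∨ ¬empty)) = {Busy}, add states in Sat(valid ∨ empty) with every successor in Z. Already a fixed point.
Sat(A[(valid ∨ empty) U EG (valid ∨ ¬empty)]) = {Busy}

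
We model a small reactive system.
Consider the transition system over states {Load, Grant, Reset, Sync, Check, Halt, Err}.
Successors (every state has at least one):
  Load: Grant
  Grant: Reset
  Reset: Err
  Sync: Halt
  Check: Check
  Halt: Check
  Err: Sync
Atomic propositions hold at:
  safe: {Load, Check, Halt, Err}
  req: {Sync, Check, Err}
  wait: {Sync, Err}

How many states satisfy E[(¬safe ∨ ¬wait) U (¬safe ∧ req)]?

Sat(¬safe) = {Grant, Reset, Sync}
Sat(¬wait) = {Load, Grant, Reset, Check, Halt}
Sat(¬safe ∨ ¬wait) = {Load, Grant, Reset, Sync, Check, Halt}
Sat(¬safe ∧ req) = {Sync}
E[(¬safe ∨ ¬wait) U (¬safe ∧ req)]: least fixpoint, start Z0 = Sat((¬safe ∧ req)) = {Sync}, add states in Sat(¬safe ∨ ¬wait) with some successor in Z. Already a fixed point.
Sat(E[(¬safe ∨ ¬wait) U (¬safe ∧ req)]) = {Sync}
|Sat(E[(¬safe ∨ ¬wait) U (¬safe ∧ req)])| = |{Sync}| = 1.

1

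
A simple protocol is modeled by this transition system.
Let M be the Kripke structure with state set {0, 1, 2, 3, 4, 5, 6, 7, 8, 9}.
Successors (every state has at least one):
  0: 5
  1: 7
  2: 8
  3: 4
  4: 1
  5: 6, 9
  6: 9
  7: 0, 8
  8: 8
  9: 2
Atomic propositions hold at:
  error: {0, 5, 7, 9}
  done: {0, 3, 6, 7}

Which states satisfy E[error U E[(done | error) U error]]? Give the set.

{0, 5, 6, 7, 9}

Sat(done | error) = {0, 3, 5, 6, 7, 9}
E[(done | error) U error]: least fixpoint, start Z0 = Sat(error) = {0, 5, 7, 9}, add states in Sat(done | error) with some successor in Z. Z1 = {0, 5, 6, 7, 9}; fixed.
Sat(E[(done | error) U error]) = {0, 5, 6, 7, 9}
E[error U E[(done | error) U error]]: least fixpoint, start Z0 = Sat(E[(done | error) U error]) = {0, 5, 6, 7, 9}, add states in Sat(error) with some successor in Z. Already a fixed point.
Sat(E[error U E[(done | error) U error]]) = {0, 5, 6, 7, 9}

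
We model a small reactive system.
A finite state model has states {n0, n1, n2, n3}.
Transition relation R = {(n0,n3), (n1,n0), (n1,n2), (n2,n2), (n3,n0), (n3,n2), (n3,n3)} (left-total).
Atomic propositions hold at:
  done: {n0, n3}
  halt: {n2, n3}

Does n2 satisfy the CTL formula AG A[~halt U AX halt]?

Sat(~halt) = {n0, n1}
Sat(AX halt) = {s : every successor in {n2, n3}} = {n0, n2}
A[~halt U AX halt]: least fixpoint, start Z0 = Sat(AX halt) = {n0, n2}, add states in Sat(~halt) with every successor in Z. Z1 = {n0, n1, n2}; fixed.
Sat(A[~halt U AX halt]) = {n0, n1, n2}
AG A[~halt U AX halt]: greatest fixpoint, start Z0 = {n0, n1, n2}, keep only states in Sat with every successor in Z. Z1 = {n1, n2}; Z2 = {n2}; fixed.
Sat(AG A[~halt U AX halt]) = {n2}
n2 ∈ Sat(AG A[~halt U AX halt]) = {n2}, so the formula holds at n2.

Yes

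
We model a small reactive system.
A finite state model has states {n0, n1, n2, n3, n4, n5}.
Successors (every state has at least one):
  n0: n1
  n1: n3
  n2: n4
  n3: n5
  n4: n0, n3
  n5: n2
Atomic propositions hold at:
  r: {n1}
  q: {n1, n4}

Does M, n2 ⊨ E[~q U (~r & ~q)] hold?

Sat(~q) = {n0, n2, n3, n5}
Sat(~r) = {n0, n2, n3, n4, n5}
Sat(~r & ~q) = {n0, n2, n3, n5}
E[~q U (~r & ~q)]: least fixpoint, start Z0 = Sat((~r & ~q)) = {n0, n2, n3, n5}, add states in Sat(~q) with some successor in Z. Already a fixed point.
Sat(E[~q U (~r & ~q)]) = {n0, n2, n3, n5}
n2 ∈ Sat(E[~q U (~r & ~q)]) = {n0, n2, n3, n5}, so the formula holds at n2.

Yes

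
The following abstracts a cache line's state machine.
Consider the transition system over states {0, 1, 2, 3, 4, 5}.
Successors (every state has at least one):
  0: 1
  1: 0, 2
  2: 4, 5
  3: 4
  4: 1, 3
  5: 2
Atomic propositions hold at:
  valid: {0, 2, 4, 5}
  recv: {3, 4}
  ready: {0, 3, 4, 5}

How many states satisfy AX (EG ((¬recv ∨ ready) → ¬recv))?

3

Sat(¬recv) = {0, 1, 2, 5}
Sat(¬recv ∨ ready) = {0, 1, 2, 3, 4, 5}
Sat((¬recv ∨ ready) → ¬recv) = {0, 1, 2, 5}
EG ((¬recv ∨ ready) → ¬recv): greatest fixpoint, start Z0 = {0, 1, 2, 5}, keep only states in Sat with some successor in Z. Already a fixed point.
Sat(EG ((¬recv ∨ ready) → ¬recv)) = {0, 1, 2, 5}
Sat(AX (EG ((¬recv ∨ ready) → ¬recv))) = {s : every successor in {0, 1, 2, 5}} = {0, 1, 5}
|Sat(AX (EG ((¬recv ∨ ready) → ¬recv)))| = |{0, 1, 5}| = 3.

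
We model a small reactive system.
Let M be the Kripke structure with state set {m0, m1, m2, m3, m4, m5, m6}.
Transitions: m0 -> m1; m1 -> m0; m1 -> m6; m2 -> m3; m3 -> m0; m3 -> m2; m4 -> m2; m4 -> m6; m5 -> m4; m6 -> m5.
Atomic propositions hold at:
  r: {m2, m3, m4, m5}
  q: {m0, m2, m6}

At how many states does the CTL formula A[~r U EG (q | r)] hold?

5

Sat(~r) = {m0, m1, m6}
Sat(q | r) = {m0, m2, m3, m4, m5, m6}
EG (q | r): greatest fixpoint, start Z0 = {m0, m2, m3, m4, m5, m6}, keep only states in Sat with some successor in Z. Z1 = {m2, m3, m4, m5, m6}; fixed.
Sat(EG (q | r)) = {m2, m3, m4, m5, m6}
A[~r U EG (q | r)]: least fixpoint, start Z0 = Sat(EG (q | r)) = {m2, m3, m4, m5, m6}, add states in Sat(~r) with every successor in Z. Already a fixed point.
Sat(A[~r U EG (q | r)]) = {m2, m3, m4, m5, m6}
|Sat(A[~r U EG (q | r)])| = |{m2, m3, m4, m5, m6}| = 5.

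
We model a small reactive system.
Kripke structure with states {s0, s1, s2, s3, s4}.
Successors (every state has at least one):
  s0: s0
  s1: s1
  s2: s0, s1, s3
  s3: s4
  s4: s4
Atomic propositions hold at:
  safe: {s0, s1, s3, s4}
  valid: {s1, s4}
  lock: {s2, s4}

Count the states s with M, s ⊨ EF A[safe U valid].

4

A[safe U valid]: least fixpoint, start Z0 = Sat(valid) = {s1, s4}, add states in Sat(safe) with every successor in Z. Z1 = {s1, s3, s4}; fixed.
Sat(A[safe U valid]) = {s1, s3, s4}
EF A[safe U valid]: least fixpoint, start Z0 = {s1, s3, s4}, add states with some successor in Z. Z1 = {s1, s2, s3, s4}; fixed.
Sat(EF A[safe U valid]) = {s1, s2, s3, s4}
|Sat(EF A[safe U valid])| = |{s1, s2, s3, s4}| = 4.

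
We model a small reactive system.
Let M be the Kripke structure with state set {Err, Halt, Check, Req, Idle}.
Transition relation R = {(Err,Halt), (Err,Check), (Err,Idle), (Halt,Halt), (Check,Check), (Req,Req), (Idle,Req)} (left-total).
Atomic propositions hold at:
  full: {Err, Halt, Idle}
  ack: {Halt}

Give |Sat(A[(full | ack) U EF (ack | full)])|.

Sat(full | ack) = {Err, Halt, Idle}
Sat(ack | full) = {Err, Halt, Idle}
EF (ack | full): least fixpoint, start Z0 = {Err, Halt, Idle}, add states with some successor in Z. Already a fixed point.
Sat(EF (ack | full)) = {Err, Halt, Idle}
A[(full | ack) U EF (ack | full)]: least fixpoint, start Z0 = Sat(EF (ack | full)) = {Err, Halt, Idle}, add states in Sat(full | ack) with every successor in Z. Already a fixed point.
Sat(A[(full | ack) U EF (ack | full)]) = {Err, Halt, Idle}
|Sat(A[(full | ack) U EF (ack | full)])| = |{Err, Halt, Idle}| = 3.

3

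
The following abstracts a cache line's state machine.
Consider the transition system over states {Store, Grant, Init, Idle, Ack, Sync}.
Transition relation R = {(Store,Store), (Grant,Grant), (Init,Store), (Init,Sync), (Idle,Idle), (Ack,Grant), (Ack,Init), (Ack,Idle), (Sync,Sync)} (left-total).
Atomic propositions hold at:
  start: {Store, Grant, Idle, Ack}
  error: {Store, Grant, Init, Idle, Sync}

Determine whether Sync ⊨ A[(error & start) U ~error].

No

Sat(error & start) = {Store, Grant, Idle}
Sat(~error) = {Ack}
A[(error & start) U ~error]: least fixpoint, start Z0 = Sat(~error) = {Ack}, add states in Sat(error & start) with every successor in Z. Already a fixed point.
Sat(A[(error & start) U ~error]) = {Ack}
Sync ∉ Sat(A[(error & start) U ~error]) = {Ack}, so the formula does not hold at Sync.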